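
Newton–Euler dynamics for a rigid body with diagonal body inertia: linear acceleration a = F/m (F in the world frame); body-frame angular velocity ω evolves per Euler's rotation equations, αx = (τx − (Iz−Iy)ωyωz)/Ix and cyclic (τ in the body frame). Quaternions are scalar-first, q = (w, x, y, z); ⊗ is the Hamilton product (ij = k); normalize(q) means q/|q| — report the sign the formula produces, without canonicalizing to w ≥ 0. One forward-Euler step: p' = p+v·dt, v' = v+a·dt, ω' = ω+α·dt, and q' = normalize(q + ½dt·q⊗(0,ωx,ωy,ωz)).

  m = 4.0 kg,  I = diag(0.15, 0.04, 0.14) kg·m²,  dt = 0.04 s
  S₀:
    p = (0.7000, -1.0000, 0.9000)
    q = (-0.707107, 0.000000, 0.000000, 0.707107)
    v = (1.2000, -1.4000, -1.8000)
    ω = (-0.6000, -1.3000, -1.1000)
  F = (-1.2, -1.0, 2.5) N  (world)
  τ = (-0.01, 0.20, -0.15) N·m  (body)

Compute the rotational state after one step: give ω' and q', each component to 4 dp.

ω' = (-0.6408, -1.1066, -1.1183)
q' = (-0.6911, 0.0269, 0.0099, 0.7222)

ω×(Iω) gyroscopic = (0.1430, 0.0066, -0.0858)
α = I⁻¹(τ − ω×Iω) = (-1.0200, 4.8350, -0.4586)
ω + α·dt = (-0.6408, -1.1066, -1.1183)
q⊗(0,ω) = (0.7778177, 1.3435033, 0.4949749, 0.7778177)
updated quaternion q' = (-0.6911, 0.0269, 0.0099, 0.7222)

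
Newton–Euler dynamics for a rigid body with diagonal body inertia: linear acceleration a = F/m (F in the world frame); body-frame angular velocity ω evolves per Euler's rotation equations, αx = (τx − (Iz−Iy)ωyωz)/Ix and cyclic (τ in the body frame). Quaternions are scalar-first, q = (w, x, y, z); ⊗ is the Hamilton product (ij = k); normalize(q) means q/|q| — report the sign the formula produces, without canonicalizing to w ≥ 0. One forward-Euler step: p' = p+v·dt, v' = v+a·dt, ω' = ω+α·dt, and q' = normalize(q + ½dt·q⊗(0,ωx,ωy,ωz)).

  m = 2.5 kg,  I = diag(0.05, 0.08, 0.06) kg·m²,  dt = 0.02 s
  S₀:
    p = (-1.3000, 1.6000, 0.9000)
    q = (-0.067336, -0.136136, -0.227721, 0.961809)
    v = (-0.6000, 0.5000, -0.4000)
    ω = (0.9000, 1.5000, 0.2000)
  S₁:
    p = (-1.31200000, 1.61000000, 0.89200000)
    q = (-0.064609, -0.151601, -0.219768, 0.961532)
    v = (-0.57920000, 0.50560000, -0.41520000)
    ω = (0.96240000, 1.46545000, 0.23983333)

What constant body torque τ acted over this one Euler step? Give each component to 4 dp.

ω₁ − ω₀ = (0.06240000, -0.03455000, 0.03983333)
I·α + gyro = (0.1500, -0.1400, 0.1600)

τ = (0.1500, -0.1400, 0.1600)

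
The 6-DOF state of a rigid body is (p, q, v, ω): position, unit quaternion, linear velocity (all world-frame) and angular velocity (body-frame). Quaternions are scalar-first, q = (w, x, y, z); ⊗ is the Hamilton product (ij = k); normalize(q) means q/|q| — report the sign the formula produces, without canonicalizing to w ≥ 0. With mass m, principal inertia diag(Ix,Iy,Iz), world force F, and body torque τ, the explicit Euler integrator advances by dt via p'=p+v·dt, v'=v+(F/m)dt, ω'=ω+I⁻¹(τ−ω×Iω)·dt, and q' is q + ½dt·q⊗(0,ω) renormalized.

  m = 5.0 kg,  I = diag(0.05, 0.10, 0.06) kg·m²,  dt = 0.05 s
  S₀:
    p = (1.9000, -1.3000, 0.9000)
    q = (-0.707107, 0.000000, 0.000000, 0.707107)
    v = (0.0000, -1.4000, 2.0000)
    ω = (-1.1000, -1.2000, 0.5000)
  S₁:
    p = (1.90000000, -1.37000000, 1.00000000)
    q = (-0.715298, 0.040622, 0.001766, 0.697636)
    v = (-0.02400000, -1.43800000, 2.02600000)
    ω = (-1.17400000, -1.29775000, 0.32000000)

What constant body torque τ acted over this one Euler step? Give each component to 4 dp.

rate change Δω = (-0.07400000, -0.09775000, -0.18000000)
ω₀×(Iω₀) = (0.0240, 0.0055, 0.0660)
applied torque τ = (-0.0500, -0.1900, -0.1500)

τ = (-0.0500, -0.1900, -0.1500)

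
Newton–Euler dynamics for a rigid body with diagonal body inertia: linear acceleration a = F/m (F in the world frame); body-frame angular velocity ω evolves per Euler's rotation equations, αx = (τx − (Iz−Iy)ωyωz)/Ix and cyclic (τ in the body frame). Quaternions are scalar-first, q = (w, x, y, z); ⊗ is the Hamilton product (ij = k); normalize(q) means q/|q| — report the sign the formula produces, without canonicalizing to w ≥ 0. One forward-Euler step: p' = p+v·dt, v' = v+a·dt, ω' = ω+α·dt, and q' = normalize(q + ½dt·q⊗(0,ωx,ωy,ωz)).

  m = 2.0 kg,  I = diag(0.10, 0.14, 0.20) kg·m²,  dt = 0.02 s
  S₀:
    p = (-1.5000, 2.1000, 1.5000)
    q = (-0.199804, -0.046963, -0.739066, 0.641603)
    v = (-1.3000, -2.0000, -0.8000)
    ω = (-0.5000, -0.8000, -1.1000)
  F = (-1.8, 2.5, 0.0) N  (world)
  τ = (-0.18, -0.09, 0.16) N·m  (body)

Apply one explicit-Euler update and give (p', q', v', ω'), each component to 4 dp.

p' = (-1.5260, 2.0600, 1.4840)
q' = (-0.1989, -0.0327, -0.7411, 0.6404)
v' = (-1.3180, -1.9750, -0.8000)
ω' = (-0.5466, -0.8050, -1.0856)

α = I⁻¹(τ − ω×Iω) = (-2.3280, -0.2500, 0.7200)
ω + α·dt = (-0.5466, -0.8050, -1.0856)
2q̇ = q⊗(0,ω) = (0.0910290, 1.4261570, -0.2126176, -0.1121782)
updated quaternion q' = (-0.1989, -0.0327, -0.7411, 0.6404)
p' = p + v·dt = (-1.5260, 2.0600, 1.4840)
v' = v + a·dt = (-1.3180, -1.9750, -0.8000)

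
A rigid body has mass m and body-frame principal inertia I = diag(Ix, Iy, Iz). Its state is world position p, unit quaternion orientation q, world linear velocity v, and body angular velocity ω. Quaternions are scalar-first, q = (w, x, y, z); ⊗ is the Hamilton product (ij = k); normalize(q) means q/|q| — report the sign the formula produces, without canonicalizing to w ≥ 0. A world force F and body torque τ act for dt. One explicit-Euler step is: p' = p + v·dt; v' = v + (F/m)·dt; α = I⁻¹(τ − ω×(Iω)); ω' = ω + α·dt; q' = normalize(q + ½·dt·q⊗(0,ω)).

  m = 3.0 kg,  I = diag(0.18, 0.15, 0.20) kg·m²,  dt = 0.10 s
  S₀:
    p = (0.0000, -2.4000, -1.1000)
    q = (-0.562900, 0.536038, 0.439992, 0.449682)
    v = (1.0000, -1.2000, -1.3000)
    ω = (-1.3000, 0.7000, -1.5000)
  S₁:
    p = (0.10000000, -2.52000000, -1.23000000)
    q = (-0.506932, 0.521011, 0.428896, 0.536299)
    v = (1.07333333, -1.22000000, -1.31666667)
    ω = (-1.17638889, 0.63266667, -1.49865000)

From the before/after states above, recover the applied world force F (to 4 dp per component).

F = (2.2000, -0.6000, -0.5000)

v₁ − v₀ = (0.07333333, -0.02000000, -0.01666667)
m·(v₁−v₀)/dt = (2.2000, -0.6000, -0.5000)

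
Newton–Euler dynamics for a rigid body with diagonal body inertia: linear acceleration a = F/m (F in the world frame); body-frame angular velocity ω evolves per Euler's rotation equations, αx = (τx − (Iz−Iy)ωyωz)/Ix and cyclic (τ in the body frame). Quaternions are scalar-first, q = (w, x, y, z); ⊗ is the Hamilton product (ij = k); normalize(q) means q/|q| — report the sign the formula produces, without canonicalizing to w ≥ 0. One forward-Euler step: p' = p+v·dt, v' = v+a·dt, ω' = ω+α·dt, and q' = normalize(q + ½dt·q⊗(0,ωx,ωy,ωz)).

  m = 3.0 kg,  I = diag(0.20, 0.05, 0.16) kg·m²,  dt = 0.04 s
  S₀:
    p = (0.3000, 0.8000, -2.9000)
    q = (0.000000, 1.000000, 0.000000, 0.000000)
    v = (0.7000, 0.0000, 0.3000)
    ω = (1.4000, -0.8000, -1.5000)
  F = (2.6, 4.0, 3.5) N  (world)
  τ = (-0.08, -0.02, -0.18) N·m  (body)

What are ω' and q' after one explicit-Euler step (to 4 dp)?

α = I⁻¹(τ − ω×Iω) = (-1.0600, 1.2800, -2.1750)
new body rate ω' = (1.3576, -0.7488, -1.5870)
q⊗(0,ω) = (-1.4000000, 0.0000000, 1.5000000, -0.8000000)
updated quaternion q' = (-0.0280, 0.9990, 0.0300, -0.0160)

ω' = (1.3576, -0.7488, -1.5870)
q' = (-0.0280, 0.9990, 0.0300, -0.0160)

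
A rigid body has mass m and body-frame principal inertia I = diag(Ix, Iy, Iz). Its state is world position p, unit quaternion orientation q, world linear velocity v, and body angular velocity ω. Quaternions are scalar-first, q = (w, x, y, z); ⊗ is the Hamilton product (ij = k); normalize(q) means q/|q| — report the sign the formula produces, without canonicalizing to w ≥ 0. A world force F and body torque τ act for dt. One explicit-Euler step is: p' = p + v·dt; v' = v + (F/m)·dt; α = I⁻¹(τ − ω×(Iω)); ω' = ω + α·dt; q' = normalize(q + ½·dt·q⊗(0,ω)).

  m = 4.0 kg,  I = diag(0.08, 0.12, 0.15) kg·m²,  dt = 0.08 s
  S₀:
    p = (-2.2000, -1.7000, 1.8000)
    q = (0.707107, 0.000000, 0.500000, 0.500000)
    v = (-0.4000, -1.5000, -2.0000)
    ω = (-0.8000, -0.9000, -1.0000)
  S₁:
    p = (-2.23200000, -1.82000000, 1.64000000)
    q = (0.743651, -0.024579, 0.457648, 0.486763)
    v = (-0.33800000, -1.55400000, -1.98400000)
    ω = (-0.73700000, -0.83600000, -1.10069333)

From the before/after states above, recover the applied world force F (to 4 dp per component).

F = (3.1000, -2.7000, 0.8000)

velocity change Δv = (0.06200000, -0.05400000, 0.01600000)
F = m·Δv/dt = (3.1000, -2.7000, 0.8000)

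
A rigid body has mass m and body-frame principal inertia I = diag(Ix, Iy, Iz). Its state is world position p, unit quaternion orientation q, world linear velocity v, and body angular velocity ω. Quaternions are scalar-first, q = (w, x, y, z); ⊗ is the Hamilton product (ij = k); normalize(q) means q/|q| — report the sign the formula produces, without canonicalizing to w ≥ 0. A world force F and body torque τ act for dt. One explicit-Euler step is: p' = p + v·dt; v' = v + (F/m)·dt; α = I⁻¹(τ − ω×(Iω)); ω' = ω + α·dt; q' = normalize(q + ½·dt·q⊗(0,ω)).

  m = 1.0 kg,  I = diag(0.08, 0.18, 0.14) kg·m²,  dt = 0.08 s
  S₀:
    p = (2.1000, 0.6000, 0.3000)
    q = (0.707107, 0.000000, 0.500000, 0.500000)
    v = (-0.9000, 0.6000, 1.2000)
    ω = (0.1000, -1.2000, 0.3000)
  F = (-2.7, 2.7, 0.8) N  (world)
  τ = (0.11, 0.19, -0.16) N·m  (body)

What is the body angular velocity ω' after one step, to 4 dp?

ω' = (0.1956, -1.1148, 0.2154)

(τ − ω×Iω)/I = (1.1950, 1.0656, -1.0571)
ω' = ω + α·dt = (0.1956, -1.1148, 0.2154)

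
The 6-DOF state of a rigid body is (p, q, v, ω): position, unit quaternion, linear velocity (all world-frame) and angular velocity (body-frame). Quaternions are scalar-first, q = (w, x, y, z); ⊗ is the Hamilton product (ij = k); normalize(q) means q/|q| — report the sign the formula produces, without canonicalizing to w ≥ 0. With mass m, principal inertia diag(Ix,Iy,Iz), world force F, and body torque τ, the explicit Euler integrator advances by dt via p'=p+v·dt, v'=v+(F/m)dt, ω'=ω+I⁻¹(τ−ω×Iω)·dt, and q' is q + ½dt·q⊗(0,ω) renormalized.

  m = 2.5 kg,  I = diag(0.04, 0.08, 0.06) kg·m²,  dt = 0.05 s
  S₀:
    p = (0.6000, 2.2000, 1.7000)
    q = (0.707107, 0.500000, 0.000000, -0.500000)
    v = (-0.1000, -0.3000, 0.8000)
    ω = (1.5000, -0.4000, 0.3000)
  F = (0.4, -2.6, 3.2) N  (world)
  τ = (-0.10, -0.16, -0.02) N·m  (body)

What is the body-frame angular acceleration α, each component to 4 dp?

α = (-2.5600, -1.8875, 0.0667)

precession coupling ω×(Iω) = (0.0024, -0.0090, -0.0240)
α = I⁻¹(τ − ω×Iω) = (-2.5600, -1.8875, 0.0667)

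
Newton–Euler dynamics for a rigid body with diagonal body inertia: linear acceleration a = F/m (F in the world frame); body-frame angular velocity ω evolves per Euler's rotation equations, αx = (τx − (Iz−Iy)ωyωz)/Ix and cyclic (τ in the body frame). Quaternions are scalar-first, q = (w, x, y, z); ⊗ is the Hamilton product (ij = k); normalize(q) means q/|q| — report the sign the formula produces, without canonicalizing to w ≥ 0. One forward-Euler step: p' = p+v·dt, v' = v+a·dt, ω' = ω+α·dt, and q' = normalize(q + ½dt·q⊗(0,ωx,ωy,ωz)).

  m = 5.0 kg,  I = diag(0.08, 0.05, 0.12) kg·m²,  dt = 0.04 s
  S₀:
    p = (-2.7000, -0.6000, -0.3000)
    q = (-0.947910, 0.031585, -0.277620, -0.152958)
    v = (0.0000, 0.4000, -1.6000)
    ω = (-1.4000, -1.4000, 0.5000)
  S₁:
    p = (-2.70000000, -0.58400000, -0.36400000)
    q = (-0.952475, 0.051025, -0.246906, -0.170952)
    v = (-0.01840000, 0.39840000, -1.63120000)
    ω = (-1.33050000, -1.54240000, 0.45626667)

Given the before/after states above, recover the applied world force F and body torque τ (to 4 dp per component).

v₁ − v₀ = (-0.01840000, -0.00160000, -0.03120000)
applied force F = (-2.3000, -0.2000, -3.9000)
rate change Δω = (0.06950000, -0.14240000, -0.04373333)
applied torque τ = (0.0900, -0.1500, -0.1900)

F = (-2.3000, -0.2000, -3.9000)
τ = (0.0900, -0.1500, -0.1900)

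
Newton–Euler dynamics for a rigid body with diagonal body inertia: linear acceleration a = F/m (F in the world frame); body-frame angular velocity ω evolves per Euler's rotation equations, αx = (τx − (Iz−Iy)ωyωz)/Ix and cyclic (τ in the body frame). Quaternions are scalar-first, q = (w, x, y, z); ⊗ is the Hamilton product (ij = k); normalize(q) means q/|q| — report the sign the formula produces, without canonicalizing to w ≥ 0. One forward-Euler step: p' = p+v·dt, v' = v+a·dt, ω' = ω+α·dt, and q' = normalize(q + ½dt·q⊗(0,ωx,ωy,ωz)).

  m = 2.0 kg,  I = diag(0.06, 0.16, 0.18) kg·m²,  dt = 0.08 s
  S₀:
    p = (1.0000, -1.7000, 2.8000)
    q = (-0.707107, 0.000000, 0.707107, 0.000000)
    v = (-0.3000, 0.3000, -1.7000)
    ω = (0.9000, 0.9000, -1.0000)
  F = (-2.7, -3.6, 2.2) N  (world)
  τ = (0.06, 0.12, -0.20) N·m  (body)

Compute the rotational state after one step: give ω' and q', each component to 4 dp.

ω' = (1.0040, 0.9060, -1.1249)
q' = (-0.7310, -0.0536, 0.6802, 0.0028)

angular accel α = (1.3000, 0.0750, -1.5611)
new body rate ω' = (1.0040, 0.9060, -1.1249)
Hamilton product q⊗(0,ω) = (-0.6363963, -1.3435033, -0.6363963, 0.0707107)
updated quaternion q' = (-0.7310, -0.0536, 0.6802, 0.0028)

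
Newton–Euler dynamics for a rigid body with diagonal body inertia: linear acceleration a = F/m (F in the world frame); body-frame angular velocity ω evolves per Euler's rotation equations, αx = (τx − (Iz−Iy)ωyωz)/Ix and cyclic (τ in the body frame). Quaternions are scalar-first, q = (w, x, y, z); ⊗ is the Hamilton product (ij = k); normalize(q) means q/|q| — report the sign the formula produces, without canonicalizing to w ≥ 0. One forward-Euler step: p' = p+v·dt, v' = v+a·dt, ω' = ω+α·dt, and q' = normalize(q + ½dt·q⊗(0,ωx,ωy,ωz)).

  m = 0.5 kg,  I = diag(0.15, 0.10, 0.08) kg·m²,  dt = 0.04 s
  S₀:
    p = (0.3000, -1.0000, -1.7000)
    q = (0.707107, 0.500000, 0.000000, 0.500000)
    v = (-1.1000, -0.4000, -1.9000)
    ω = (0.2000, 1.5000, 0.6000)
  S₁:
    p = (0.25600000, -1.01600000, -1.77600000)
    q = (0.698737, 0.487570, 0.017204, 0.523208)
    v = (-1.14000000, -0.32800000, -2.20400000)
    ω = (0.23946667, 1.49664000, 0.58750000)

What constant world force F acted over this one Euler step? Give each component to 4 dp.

v₁ − v₀ = (-0.04000000, 0.07200000, -0.30400000)
applied force F = (-0.5000, 0.9000, -3.8000)

F = (-0.5000, 0.9000, -3.8000)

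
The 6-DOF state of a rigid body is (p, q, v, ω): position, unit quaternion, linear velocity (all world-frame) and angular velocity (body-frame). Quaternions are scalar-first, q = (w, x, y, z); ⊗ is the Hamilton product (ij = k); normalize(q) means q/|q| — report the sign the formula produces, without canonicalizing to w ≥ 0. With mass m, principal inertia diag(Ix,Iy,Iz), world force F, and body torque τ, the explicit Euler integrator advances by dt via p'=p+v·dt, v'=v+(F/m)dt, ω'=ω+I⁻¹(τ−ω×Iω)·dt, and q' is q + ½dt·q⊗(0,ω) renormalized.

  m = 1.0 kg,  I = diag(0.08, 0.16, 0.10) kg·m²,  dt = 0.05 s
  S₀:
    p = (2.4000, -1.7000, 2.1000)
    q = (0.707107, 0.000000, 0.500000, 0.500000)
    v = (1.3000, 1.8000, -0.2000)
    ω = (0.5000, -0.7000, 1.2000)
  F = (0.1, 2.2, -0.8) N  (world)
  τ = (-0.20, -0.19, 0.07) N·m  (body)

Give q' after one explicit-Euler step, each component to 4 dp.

q' = (0.7004, 0.0326, 0.4935, 0.5146)

q⊗(0,ω) = (-0.2500000, 1.3035535, -0.2449749, 0.5985284)
q + ½dt·q⊗(0,ω), renormalized = (0.7004, 0.0326, 0.4935, 0.5146)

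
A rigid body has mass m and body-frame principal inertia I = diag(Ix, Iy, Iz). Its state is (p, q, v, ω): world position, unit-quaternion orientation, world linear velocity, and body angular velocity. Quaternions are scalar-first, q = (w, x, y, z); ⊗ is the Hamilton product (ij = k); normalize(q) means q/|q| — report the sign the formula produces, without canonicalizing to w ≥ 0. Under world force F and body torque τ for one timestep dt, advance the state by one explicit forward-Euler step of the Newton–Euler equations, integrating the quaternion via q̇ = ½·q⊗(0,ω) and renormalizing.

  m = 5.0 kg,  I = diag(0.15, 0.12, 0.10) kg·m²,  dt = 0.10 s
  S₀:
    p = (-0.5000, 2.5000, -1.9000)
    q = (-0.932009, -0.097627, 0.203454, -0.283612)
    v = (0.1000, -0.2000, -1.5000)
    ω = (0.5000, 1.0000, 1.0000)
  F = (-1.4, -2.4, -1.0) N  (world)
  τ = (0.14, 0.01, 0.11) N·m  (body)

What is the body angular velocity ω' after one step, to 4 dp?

gyro term ω×Iω = (-0.0200, 0.0250, -0.0150)
angular accel α = (1.0667, -0.1250, 1.2500)
ω' = ω + α·dt = (0.6067, 0.9875, 1.1250)

ω' = (0.6067, 0.9875, 1.1250)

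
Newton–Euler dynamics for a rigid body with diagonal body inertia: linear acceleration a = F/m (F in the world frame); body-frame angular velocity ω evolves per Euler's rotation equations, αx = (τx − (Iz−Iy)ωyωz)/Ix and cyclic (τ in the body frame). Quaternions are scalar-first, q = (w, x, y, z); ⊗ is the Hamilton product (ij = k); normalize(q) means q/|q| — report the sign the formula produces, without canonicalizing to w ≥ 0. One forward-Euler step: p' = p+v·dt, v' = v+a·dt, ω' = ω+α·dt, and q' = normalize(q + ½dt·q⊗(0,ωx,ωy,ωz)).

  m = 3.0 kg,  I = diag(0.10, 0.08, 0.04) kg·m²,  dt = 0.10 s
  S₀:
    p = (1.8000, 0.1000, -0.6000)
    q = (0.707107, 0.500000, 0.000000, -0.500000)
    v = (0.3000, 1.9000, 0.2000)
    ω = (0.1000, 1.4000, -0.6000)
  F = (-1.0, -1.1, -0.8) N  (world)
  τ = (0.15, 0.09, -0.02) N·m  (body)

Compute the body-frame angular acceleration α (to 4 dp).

gyro term ω×Iω = (0.0336, -0.0036, -0.0028)
(τ − ω×Iω)/I = (1.1640, 1.1700, -0.4300)

α = (1.1640, 1.1700, -0.4300)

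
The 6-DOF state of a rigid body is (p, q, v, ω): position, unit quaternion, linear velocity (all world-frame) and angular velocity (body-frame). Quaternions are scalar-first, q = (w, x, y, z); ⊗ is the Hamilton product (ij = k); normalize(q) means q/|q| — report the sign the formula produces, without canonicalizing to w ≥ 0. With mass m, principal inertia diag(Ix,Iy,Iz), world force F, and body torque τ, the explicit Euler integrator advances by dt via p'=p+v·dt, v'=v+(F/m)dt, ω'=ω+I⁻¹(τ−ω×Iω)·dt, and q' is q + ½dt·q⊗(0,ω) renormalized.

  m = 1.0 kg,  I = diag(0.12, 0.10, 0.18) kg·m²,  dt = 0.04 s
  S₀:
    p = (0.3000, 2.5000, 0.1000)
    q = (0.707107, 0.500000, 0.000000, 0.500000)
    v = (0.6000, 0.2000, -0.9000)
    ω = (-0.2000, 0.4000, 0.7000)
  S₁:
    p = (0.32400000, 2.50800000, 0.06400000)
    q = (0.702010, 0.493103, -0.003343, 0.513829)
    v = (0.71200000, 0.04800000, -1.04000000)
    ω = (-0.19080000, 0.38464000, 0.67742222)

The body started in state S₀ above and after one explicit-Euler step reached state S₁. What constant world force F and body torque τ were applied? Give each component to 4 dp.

rate change Δω = (0.00920000, -0.01536000, -0.02257778)
gyro term ω₀×Iω₀ = (0.0224, 0.0084, 0.0016)
τ = I·(Δω/dt) + ω₀×(Iω₀) = (0.0500, -0.0300, -0.1000)
Δv = v₁−v₀ = (0.11200000, -0.15200000, -0.14000000)
m·(v₁−v₀)/dt = (2.8000, -3.8000, -3.5000)

F = (2.8000, -3.8000, -3.5000)
τ = (0.0500, -0.0300, -0.1000)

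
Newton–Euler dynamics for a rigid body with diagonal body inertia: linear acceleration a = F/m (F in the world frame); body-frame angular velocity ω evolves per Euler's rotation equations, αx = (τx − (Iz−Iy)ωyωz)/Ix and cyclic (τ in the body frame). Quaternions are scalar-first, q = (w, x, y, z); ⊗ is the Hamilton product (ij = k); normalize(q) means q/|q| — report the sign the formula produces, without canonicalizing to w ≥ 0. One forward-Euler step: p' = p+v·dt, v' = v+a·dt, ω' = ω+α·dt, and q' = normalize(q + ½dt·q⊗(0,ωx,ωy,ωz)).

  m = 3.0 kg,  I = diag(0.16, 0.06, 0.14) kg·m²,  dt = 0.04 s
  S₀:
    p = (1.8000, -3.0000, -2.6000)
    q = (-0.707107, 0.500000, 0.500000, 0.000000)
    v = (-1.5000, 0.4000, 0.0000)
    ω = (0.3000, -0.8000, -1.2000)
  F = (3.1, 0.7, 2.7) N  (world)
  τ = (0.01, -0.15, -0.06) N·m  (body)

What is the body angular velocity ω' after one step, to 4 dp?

ω' = (0.2833, -0.8952, -1.2240)

(τ − ω×Iω)/I = (-0.4175, -2.3800, -0.6000)
ω + α·dt = (0.2833, -0.8952, -1.2240)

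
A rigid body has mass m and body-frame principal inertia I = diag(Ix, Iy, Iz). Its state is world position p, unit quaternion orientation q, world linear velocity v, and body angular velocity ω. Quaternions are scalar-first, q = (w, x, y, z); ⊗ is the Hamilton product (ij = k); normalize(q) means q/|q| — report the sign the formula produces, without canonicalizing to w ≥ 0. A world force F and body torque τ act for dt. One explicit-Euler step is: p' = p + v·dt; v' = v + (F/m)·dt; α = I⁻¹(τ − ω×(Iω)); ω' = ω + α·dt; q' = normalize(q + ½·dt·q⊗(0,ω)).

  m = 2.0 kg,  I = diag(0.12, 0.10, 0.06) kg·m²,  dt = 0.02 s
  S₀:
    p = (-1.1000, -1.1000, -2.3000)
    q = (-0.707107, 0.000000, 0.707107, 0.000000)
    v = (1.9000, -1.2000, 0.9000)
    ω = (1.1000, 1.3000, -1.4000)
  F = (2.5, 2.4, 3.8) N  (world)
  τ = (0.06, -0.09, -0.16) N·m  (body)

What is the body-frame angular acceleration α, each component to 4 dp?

α = (-0.1067, 0.0240, -2.1900)

ω×(Iω) gyroscopic = (0.0728, -0.0924, -0.0286)
α = I⁻¹(τ − ω×Iω) = (-0.1067, 0.0240, -2.1900)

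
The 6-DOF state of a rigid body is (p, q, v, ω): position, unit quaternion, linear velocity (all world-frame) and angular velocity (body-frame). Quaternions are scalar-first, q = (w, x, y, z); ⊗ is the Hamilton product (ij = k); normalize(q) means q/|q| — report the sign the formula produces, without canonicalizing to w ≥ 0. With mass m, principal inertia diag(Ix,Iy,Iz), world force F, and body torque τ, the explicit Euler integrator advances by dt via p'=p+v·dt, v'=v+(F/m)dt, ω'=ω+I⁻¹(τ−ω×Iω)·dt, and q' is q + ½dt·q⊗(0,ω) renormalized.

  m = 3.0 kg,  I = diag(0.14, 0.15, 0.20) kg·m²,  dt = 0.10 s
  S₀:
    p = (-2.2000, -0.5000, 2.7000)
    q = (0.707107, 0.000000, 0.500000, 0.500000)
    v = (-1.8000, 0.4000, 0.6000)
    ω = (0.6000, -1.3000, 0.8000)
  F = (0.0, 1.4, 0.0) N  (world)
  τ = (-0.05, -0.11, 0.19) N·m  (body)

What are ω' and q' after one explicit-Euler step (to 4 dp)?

gyro term ω×Iω = (-0.0520, -0.0288, -0.0078)
(τ − ω×Iω)/I = (0.0143, -0.5413, 0.9890)
ω' = ω + α·dt = (0.6014, -1.3541, 0.8989)
Hamilton product q⊗(0,ω) = (0.2500000, 1.4742642, -0.6192391, 0.2656856)
q + ½dt·q⊗(0,ω), renormalized = (0.7172, 0.0735, 0.4675, 0.5116)

ω' = (0.6014, -1.3541, 0.8989)
q' = (0.7172, 0.0735, 0.4675, 0.5116)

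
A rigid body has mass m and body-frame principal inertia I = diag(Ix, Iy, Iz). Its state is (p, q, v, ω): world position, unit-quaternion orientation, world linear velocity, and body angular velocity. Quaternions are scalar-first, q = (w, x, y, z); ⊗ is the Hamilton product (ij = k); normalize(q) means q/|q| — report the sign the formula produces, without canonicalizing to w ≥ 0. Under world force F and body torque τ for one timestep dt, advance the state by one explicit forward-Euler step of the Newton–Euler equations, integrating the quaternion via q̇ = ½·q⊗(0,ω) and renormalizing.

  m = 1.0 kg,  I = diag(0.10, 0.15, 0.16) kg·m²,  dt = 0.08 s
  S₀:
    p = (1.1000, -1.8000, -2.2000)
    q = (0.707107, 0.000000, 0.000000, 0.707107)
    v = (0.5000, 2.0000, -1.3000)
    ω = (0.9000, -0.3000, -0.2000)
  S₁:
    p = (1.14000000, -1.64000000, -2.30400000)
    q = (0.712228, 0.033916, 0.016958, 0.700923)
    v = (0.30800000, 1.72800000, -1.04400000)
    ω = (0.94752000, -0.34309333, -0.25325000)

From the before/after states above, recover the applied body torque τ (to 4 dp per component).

Δω = ω₁−ω₀ = (0.04752000, -0.04309333, -0.05325000)
I·α + gyro = (0.0600, -0.0700, -0.1200)

τ = (0.0600, -0.0700, -0.1200)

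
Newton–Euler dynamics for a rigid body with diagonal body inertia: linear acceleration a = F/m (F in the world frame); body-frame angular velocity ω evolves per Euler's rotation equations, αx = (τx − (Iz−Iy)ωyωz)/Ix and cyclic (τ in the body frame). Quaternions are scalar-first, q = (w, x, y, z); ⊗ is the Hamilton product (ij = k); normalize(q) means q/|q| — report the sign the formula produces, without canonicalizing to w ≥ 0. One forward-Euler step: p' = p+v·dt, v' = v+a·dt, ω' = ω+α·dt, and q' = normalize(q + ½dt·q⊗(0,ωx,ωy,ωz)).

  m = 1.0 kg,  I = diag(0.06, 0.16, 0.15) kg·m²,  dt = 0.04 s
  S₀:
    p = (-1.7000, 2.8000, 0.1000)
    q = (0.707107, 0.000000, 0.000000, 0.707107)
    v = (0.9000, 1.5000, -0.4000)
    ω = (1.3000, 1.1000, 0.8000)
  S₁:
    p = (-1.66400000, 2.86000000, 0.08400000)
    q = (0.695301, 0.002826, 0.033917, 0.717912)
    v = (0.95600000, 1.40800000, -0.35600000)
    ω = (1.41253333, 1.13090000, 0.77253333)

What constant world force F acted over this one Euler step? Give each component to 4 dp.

Δv = v₁−v₀ = (0.05600000, -0.09200000, 0.04400000)
F = m·Δv/dt = (1.4000, -2.3000, 1.1000)

F = (1.4000, -2.3000, 1.1000)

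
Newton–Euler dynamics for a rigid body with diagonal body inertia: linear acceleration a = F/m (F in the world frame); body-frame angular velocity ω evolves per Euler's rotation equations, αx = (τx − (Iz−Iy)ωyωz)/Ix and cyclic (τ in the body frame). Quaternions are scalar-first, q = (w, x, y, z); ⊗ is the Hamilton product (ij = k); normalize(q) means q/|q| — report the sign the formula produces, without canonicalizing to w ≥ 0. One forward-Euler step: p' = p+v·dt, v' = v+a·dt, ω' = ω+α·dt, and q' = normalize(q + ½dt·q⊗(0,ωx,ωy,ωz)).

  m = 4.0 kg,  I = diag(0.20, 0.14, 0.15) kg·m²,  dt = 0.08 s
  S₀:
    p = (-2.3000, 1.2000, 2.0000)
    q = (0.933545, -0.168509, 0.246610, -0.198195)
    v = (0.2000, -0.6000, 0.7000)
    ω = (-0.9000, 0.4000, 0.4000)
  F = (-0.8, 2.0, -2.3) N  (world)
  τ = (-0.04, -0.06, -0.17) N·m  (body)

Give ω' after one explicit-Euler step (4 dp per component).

gyro term ω×Iω = (0.0016, -0.0180, 0.0216)
α = I⁻¹(τ − ω×Iω) = (-0.2080, -0.3000, -1.2773)
ω + α·dt = (-0.9166, 0.3760, 0.2978)

ω' = (-0.9166, 0.3760, 0.2978)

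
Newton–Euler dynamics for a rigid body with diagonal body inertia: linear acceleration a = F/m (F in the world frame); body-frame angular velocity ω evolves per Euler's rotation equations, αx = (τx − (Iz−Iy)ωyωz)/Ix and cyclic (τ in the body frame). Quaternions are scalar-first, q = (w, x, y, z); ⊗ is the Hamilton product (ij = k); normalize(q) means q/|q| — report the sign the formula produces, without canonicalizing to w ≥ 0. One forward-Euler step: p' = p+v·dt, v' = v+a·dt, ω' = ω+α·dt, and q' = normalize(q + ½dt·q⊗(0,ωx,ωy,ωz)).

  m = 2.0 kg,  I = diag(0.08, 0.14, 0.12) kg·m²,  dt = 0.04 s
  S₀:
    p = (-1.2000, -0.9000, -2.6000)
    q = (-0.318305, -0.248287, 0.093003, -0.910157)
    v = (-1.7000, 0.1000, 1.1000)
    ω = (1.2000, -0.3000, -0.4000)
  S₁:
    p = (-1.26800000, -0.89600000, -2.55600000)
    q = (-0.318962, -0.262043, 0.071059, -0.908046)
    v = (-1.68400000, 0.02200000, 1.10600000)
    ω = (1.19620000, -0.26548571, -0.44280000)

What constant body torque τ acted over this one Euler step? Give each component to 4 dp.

Δω = ω₁−ω₀ = (-0.00380000, 0.03451429, -0.04280000)
I·α + gyro = (-0.0100, 0.1400, -0.1500)

τ = (-0.0100, 0.1400, -0.1500)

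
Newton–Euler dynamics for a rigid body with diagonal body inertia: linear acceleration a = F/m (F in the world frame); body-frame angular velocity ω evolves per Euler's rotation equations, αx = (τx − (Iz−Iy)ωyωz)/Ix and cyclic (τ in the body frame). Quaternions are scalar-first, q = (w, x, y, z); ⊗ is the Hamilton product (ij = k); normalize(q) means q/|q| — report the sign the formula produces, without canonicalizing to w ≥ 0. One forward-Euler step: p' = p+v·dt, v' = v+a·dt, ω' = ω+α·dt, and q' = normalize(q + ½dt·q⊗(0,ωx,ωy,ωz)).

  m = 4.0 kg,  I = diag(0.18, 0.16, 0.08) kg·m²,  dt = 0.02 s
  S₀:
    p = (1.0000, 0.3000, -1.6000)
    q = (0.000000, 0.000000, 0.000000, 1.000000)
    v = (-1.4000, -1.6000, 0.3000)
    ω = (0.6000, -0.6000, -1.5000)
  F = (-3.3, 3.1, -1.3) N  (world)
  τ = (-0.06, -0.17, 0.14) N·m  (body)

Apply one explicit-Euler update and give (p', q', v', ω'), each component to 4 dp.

p' = (0.9720, 0.2680, -1.5940)
q' = (0.0150, 0.0060, 0.0060, 0.9999)
v' = (-1.4165, -1.5845, 0.2935)
ω' = (0.6013, -0.6100, -1.4668)

α = I⁻¹(τ − ω×Iω) = (0.0667, -0.5000, 1.6600)
ω' = ω + α·dt = (0.6013, -0.6100, -1.4668)
Hamilton product q⊗(0,ω) = (1.5000000, 0.6000000, 0.6000000, 0.0000000)
updated quaternion q' = (0.0150, 0.0060, 0.0060, 0.9999)
a = F/m = (-0.8250, 0.7750, -0.3250)
p + v·dt = (0.9720, 0.2680, -1.5940)
new velocity v' = (-1.4165, -1.5845, 0.2935)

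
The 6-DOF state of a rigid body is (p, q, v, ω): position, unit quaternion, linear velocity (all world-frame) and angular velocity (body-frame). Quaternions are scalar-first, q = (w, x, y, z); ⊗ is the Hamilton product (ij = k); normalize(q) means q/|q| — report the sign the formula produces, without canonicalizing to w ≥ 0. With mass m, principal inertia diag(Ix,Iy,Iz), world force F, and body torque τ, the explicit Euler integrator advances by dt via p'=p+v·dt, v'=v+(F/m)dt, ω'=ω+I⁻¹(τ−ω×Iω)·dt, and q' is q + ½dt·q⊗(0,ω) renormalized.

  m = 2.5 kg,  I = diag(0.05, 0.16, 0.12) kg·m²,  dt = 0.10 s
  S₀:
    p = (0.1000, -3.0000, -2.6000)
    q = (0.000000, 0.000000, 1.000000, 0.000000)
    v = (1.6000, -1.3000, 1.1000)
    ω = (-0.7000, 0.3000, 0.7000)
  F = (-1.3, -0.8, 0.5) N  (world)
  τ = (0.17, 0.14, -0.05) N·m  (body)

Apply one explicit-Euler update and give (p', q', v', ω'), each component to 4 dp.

linear accel F/m = (-0.5200, -0.3200, 0.2000)
p' = p + v·dt = (0.2600, -3.1300, -2.4900)
v + (F/m)dt = (1.5480, -1.3320, 1.1200)
precession coupling ω×(Iω) = (-0.0084, 0.0343, -0.0231)
(τ − ω×Iω)/I = (3.5680, 0.6606, -0.2242)
ω + α·dt = (-0.3432, 0.3661, 0.6776)
2q̇ = q⊗(0,ω) = (-0.3000000, 0.7000000, 0.0000000, 0.7000000)
q' = normalize(q + ½dt·q⊗(0,ω)) = (-0.0150, 0.0350, 0.9987, 0.0350)

p' = (0.2600, -3.1300, -2.4900)
q' = (-0.0150, 0.0350, 0.9987, 0.0350)
v' = (1.5480, -1.3320, 1.1200)
ω' = (-0.3432, 0.3661, 0.6776)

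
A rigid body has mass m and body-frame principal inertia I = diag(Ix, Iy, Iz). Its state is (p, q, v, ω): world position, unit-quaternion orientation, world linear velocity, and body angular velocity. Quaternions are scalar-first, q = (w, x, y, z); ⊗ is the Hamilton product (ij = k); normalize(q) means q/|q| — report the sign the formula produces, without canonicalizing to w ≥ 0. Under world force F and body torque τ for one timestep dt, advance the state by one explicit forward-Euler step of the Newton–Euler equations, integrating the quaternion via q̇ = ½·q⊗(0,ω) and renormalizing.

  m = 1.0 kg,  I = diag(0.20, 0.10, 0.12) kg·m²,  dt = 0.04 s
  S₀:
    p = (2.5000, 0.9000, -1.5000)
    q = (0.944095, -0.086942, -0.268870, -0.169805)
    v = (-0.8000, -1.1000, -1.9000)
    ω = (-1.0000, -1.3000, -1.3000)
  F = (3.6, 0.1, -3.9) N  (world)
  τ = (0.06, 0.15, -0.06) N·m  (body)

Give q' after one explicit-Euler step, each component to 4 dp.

q' = (0.9301, -0.1032, -0.2920, -0.1973)

2q̇ = q⊗(0,ω) = (-0.6572195, -0.8153105, -1.1705431, -1.3831689)
updated quaternion q' = (0.9301, -0.1032, -0.2920, -0.1973)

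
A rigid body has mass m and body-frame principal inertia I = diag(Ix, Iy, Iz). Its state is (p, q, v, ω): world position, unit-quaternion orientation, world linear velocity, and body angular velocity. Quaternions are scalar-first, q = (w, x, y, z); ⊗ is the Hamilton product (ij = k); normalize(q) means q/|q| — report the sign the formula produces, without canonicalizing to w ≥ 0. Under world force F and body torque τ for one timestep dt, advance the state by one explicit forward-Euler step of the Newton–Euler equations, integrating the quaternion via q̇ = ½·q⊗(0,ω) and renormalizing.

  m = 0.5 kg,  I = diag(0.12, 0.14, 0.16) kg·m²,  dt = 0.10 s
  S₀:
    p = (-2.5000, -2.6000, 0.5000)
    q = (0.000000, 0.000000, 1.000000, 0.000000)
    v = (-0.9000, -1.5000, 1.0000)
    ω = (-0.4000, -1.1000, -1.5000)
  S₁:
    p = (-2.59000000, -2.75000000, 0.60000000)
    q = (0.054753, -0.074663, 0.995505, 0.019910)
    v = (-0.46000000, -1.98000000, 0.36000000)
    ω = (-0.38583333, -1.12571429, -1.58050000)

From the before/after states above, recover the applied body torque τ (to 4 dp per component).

Δω = ω₁−ω₀ = (0.01416667, -0.02571429, -0.08050000)
ω₀×(Iω₀) = (0.0330, -0.0240, 0.0088)
applied torque τ = (0.0500, -0.0600, -0.1200)

τ = (0.0500, -0.0600, -0.1200)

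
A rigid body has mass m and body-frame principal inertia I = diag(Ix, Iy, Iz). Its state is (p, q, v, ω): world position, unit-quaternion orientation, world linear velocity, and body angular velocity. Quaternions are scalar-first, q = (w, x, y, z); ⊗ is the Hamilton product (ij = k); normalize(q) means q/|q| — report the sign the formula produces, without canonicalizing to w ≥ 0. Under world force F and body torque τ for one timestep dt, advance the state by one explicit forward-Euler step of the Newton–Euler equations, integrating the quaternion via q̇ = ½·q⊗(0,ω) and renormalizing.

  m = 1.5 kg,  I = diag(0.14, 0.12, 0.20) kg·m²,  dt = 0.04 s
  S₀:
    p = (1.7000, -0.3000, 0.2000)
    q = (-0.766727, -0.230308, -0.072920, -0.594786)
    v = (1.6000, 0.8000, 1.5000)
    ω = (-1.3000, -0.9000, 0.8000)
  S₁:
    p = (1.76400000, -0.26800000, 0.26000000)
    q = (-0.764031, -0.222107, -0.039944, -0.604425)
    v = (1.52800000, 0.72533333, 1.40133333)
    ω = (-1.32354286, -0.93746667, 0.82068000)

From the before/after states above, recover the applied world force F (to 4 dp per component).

v₁ − v₀ = (-0.07200000, -0.07466667, -0.09866667)
m·(v₁−v₀)/dt = (-2.7000, -2.8000, -3.7000)

F = (-2.7000, -2.8000, -3.7000)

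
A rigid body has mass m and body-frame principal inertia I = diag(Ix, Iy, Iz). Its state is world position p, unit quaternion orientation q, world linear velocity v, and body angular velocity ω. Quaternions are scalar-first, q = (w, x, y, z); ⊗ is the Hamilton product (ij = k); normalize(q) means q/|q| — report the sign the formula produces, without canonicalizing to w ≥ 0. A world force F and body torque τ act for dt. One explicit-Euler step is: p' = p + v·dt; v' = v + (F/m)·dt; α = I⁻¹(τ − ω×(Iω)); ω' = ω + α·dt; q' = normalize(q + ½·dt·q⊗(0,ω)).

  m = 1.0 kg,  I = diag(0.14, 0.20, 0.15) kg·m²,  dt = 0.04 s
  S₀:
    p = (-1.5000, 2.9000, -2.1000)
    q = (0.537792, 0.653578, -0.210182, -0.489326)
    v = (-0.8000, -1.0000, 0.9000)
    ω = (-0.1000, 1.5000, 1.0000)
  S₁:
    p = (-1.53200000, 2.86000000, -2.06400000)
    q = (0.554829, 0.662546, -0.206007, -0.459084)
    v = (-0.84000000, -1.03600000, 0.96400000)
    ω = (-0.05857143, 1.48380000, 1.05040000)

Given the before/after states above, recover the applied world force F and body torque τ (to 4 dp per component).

F = (-1.0000, -0.9000, 1.6000)
τ = (0.0700, -0.0800, 0.1800)

velocity change Δv = (-0.04000000, -0.03600000, 0.06400000)
m·(v₁−v₀)/dt = (-1.0000, -0.9000, 1.6000)
ω₁ − ω₀ = (0.04142857, -0.01620000, 0.05040000)
I·α + gyro = (0.0700, -0.0800, 0.1800)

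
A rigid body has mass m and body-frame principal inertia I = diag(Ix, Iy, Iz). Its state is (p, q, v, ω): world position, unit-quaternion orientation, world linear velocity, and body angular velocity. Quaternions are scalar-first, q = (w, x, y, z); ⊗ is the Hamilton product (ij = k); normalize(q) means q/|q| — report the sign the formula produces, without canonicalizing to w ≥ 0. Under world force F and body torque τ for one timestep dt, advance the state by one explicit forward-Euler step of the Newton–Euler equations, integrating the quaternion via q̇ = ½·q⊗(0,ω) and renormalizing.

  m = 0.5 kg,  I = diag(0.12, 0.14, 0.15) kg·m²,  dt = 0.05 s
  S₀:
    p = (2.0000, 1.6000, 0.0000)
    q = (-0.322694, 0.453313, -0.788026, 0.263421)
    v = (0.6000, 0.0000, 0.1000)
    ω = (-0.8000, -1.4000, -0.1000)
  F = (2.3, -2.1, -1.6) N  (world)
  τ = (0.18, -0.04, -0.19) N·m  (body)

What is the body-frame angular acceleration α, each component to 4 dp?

gyro term ω×Iω = (0.0014, -0.0024, 0.0224)
α = I⁻¹(τ − ω×Iω) = (1.4883, -0.2686, -1.4160)

α = (1.4883, -0.2686, -1.4160)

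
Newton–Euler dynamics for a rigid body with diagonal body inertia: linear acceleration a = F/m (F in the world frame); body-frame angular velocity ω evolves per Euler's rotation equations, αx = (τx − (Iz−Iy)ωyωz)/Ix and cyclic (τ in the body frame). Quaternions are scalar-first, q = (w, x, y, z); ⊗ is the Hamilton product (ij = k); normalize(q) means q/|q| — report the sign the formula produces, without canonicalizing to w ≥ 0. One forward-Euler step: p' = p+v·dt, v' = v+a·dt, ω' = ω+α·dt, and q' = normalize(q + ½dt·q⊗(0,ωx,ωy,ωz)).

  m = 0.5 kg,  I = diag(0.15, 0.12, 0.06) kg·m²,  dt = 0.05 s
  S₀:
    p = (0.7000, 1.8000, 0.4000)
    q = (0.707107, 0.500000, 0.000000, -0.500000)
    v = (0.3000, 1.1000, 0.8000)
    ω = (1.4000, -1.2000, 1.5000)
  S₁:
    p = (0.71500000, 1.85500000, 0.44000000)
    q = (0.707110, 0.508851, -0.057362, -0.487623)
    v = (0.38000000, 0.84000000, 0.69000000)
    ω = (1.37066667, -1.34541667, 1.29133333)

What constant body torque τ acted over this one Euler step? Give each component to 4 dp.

ω₁ − ω₀ = (-0.02933333, -0.14541667, -0.20866667)
gyro term ω₀×Iω₀ = (0.1080, 0.1890, 0.0504)
I·α + gyro = (0.0200, -0.1600, -0.2000)

τ = (0.0200, -0.1600, -0.2000)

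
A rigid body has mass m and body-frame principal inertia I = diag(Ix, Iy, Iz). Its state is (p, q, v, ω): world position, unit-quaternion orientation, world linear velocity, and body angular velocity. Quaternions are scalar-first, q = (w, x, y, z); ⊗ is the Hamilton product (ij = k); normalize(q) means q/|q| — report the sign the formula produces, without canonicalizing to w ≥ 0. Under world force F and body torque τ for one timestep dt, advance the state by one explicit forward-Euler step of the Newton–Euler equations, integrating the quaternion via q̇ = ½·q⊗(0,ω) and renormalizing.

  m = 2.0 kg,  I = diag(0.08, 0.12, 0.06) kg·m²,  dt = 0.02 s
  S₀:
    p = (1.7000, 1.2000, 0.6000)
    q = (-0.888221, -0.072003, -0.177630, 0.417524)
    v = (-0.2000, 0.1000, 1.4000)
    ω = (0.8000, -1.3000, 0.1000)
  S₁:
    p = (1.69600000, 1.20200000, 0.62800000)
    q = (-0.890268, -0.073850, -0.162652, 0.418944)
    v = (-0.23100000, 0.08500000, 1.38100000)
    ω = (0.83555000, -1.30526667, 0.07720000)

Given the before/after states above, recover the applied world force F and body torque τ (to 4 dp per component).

rate change Δω = (0.03555000, -0.00526667, -0.02280000)
ω₀×(Iω₀) = (0.0078, 0.0016, -0.0416)
I·α + gyro = (0.1500, -0.0300, -0.1100)
velocity change Δv = (-0.03100000, -0.01500000, -0.01900000)
F = m·Δv/dt = (-3.1000, -1.5000, -1.9000)

F = (-3.1000, -1.5000, -1.9000)
τ = (0.1500, -0.0300, -0.1100)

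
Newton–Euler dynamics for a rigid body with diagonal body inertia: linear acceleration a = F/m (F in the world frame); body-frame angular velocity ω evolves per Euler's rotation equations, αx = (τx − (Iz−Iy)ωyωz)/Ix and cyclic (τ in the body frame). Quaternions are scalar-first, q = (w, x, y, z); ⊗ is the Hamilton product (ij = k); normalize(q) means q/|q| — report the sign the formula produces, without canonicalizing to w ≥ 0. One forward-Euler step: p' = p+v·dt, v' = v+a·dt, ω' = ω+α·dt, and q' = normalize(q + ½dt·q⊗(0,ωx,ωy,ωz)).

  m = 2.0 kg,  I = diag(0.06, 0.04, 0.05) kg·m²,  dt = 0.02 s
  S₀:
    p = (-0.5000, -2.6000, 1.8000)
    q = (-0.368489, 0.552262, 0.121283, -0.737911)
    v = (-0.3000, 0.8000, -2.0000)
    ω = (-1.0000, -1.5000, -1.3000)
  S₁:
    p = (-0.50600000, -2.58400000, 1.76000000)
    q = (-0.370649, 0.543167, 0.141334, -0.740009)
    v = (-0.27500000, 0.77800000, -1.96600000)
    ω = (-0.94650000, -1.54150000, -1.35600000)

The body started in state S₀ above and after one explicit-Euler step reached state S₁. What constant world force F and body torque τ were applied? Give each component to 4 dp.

ω₁ − ω₀ = (0.05350000, -0.04150000, -0.05600000)
ω₀×(Iω₀) = (0.0195, 0.0130, -0.0300)
I·α + gyro = (0.1800, -0.0700, -0.1700)
Δv = v₁−v₀ = (0.02500000, -0.02200000, 0.03400000)
m·(v₁−v₀)/dt = (2.5000, -2.2000, 3.4000)

F = (2.5000, -2.2000, 3.4000)
τ = (0.1800, -0.0700, -0.1700)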